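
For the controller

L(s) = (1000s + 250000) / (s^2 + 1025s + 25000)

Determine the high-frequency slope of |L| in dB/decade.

Each pole contributes −20 dB/decade at high frequency; each zero contributes +20 dB/decade.
Net: 1 zero(s) − 2 pole(s) → -20 dB/decade.

-20 dB/decade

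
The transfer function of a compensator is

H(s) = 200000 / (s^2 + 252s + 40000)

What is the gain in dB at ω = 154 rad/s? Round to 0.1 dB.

13.5 dB

At s = jω = j154:
quadratic: (j154)² + 252·j154 + 40000 = 16284 + j38808 → |·| ≈ 42086, ∠ ≈ 67.24°
|H| = 200000 / 42086 ≈ 4.7522
Gain = 20 log₁₀(4.7522) ≈ 13.54 dB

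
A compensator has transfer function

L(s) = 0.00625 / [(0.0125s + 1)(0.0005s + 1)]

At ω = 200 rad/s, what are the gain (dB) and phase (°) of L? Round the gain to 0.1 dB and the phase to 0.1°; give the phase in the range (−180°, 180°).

-52.7 dB, -73.9°

At ω = 200 rad/s:
pole (1 + j200·0.0125) = 1 + j2.5 → |·| ≈ 2.6926, ∠ ≈ 68.20°
pole (1 + j200·0.0005) = 1 + j0.1 → |·| ≈ 1.005, ∠ ≈ 5.71°
|L| = 0.00625 · 1 / (2.6926 · 1.005) ≈ 0.0023096
Gain = 20 log₁₀(0.0023096) ≈ -52.73 dB
∠L = (0°) − (68.20° + 5.71°) = -73.91°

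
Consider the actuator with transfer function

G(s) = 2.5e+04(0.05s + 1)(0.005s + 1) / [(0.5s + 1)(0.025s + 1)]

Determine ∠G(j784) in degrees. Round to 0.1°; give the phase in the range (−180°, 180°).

At ω = 784 rad/s:
zero (1 + j784·0.05) = 1 + j39.2 → |·| ≈ 39.213, ∠ ≈ 88.54°
zero (1 + j784·0.005) = 1 + j3.92 → |·| ≈ 4.0455, ∠ ≈ 75.69°
pole (1 + j784·0.5) = 1 + j392 → |·| ≈ 392, ∠ ≈ 89.85°
pole (1 + j784·0.025) = 1 + j19.6 → |·| ≈ 19.625, ∠ ≈ 87.08°
∠G = (88.54° + 75.69°) − (89.85° + 87.08°) = -12.70°

-12.7°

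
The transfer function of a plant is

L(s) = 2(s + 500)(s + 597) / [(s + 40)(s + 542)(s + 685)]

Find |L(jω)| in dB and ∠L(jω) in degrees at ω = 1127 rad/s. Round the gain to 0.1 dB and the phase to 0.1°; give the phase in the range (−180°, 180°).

-55.4 dB, -82.8°

At s = jω = j1127:
zero (s+500): 500 + j1127 → |·| = √(500²+1127²) = √1520129 ≈ 1232.9, ∠ = arctan(1127/500) ≈ 66.08°
zero (s+597): 597 + j1127 → |·| = √(597²+1127²) = √1626538 ≈ 1275.4, ∠ = arctan(1127/597) ≈ 62.09°
pole (s+40): 40 + j1127 → |·| = √(40²+1127²) = √1271729 ≈ 1127.7, ∠ = arctan(1127/40) ≈ 87.97°
pole (s+542): 542 + j1127 → |·| = √(542²+1127²) = √1563893 ≈ 1250.6, ∠ = arctan(1127/542) ≈ 64.32°
pole (s+685): 685 + j1127 → |·| = √(685²+1127²) = √1739354 ≈ 1318.8, ∠ = arctan(1127/685) ≈ 58.71°
|L| = 2 · 1.5724e+06 / 1.8599e+09 ≈ 0.0016908
Gain = 20 log₁₀(0.0016908) ≈ -55.44 dB
∠L = 128.17° − 211.00° = -82.83°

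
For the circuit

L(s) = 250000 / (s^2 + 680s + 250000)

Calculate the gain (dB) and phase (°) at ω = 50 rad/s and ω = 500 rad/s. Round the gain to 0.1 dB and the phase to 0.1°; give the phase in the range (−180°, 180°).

At s = jω = j50:
quadratic: (j50)² + 680·j50 + 250000 = 247500 + j34000 → |·| ≈ 2.4982e+05, ∠ ≈ 7.82°
|L| = 250000 / 2.4982e+05 ≈ 1.0007
Gain = 20 log₁₀(1.0007) ≈ 0.01 dB
∠L = 0.00° − 7.82° = -7.82°

At s = jω = j500:
quadratic: (j500)² + 680·j500 + 250000 = 0 + j340000 → |·| ≈ 3.4e+05, ∠ ≈ 90.00°
|L| = 250000 / 3.4e+05 ≈ 0.73529
Gain = 20 log₁₀(0.73529) ≈ -2.67 dB
∠L = 0.00° − 90.00° = -90.00°

ω = 50: 0.0 dB, -7.8°; ω = 500: -2.7 dB, -90.0°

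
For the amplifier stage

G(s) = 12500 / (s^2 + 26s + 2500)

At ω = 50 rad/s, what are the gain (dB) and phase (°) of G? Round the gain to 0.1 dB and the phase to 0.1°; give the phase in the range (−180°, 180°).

At s = jω = j50:
quadratic: (j50)² + 26·j50 + 2500 = 0 + j1300 → |·| ≈ 1300, ∠ ≈ 90.00°
|G| = 12500 / 1300 ≈ 9.6154
Gain = 20 log₁₀(9.6154) ≈ 19.66 dB
∠G = 0.00° − 90.00° = -90.00°

19.7 dB, -90.0°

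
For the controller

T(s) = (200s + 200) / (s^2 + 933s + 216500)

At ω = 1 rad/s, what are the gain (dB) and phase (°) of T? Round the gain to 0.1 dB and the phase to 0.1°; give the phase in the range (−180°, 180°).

-57.7 dB, 44.8°

Substitute s = j1:
Numerator: 200(j1) + 200 = 200 + j200
Denominator: (j1)^2 + 933(j1) + 216500 = 216499 + j933
|N| = √(200² + 200²) ≈ 282.84, ∠N ≈ 45.00°
|D| = √(216499² + 933²) ≈ 2.165e+05, ∠D ≈ 0.25°
|T| = 282.84 / 2.165e+05 ≈ 0.0013064
Gain = 20 log₁₀(0.0013064) ≈ -57.68 dB
∠T = 45.00° − 0.25° = 44.75°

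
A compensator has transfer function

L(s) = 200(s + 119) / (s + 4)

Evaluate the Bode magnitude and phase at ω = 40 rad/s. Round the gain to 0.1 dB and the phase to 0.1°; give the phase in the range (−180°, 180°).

55.9 dB, -65.7°

At s = jω = j40:
zero (s+119): 119 + j40 → |·| = √(119²+40²) = √15761 ≈ 125.54, ∠ = arctan(40/119) ≈ 18.58°
pole (s+4): 4 + j40 → |·| = √(4²+40²) = √1616 ≈ 40.2, ∠ = arctan(40/4) ≈ 84.29°
|L| = 200 · 125.54 / 40.2 ≈ 624.58
Gain = 20 log₁₀(624.58) ≈ 55.91 dB
∠L = 18.58° − 84.29° = -65.71°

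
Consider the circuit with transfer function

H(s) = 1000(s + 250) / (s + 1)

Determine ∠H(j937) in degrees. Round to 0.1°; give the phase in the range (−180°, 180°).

At s = jω = j937:
zero (s+250): 250 + j937 → |·| = √(250²+937²) = √940469 ≈ 969.78, ∠ = arctan(937/250) ≈ 75.06°
pole (s+1): 1 + j937 → |·| = √(1²+937²) = √877970 ≈ 937, ∠ = arctan(937/1) ≈ 89.94°
∠H = 75.06° − 89.94° = -14.88°

-14.9°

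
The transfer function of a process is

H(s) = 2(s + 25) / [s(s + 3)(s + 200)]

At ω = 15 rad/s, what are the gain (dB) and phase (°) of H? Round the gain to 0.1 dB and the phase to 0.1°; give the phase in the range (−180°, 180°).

-57.9 dB, -142.0°

At s = jω = j15:
zero (s+25): 25 + j15 → |·| = √(25²+15²) = √850 ≈ 29.155, ∠ = arctan(15/25) ≈ 30.96°
pole (s+3): 3 + j15 → |·| = √(3²+15²) = √234 ≈ 15.297, ∠ = arctan(15/3) ≈ 78.69°
pole (s+200): 200 + j15 → |·| = √(200²+15²) = √40225 ≈ 200.56, ∠ = arctan(15/200) ≈ 4.29°
pole at origin: |s| = 15, ∠ = 90.00° (in denominator)
|H| = 2 · 29.155 / 46019 ≈ 0.0012671
Gain = 20 log₁₀(0.0012671) ≈ -57.94 dB
∠H = 30.96° − 172.98° = -142.02°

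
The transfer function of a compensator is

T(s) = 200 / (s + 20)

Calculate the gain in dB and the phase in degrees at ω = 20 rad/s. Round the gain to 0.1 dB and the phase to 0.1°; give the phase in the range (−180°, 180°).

17.0 dB, -45.0°

Substitute s = j20:
Numerator: 200 = 200 + j0
Denominator: (j20) + 20 = 20 + j20
|N| = √(200² + 0²) ≈ 200, ∠N ≈ 0.00°
|D| = √(20² + 20²) ≈ 28.284, ∠D ≈ 45.00°
|T| = 200 / 28.284 ≈ 7.0711
Gain = 20 log₁₀(7.0711) ≈ 16.99 dB
∠T = 0.00° − 45.00° = -45.00°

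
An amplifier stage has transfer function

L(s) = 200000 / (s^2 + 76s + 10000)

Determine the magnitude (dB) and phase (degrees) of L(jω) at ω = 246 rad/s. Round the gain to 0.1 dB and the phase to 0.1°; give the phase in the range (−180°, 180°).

11.4 dB, -159.7°

At s = jω = j246:
quadratic: (j246)² + 76·j246 + 10000 = -50516 + j18696 → |·| ≈ 53865, ∠ ≈ 159.69°
|L| = 200000 / 53865 ≈ 3.713
Gain = 20 log₁₀(3.713) ≈ 11.39 dB
∠L = 0.00° − 159.69° = -159.69°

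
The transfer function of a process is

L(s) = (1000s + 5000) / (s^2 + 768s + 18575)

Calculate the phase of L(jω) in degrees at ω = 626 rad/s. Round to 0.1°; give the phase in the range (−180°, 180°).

Substitute s = j626:
Numerator: 1000(j626) + 5000 = 5000 + j626000
Denominator: (j626)^2 + 768(j626) + 18575 = -373301 + j480768
|N| = √(5000² + 626000²) ≈ 6.2602e+05, ∠N ≈ 89.54°
|D| = √(373301² + 480768²) ≈ 6.0868e+05, ∠D ≈ 127.83°
∠L = 89.54° − 127.83° = -38.29°

-38.3°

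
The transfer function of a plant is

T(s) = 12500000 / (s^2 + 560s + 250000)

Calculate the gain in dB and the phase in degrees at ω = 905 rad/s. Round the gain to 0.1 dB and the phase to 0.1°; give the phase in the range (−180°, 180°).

At s = jω = j905:
quadratic: (j905)² + 560·j905 + 250000 = -569025 + j506800 → |·| ≈ 7.6199e+05, ∠ ≈ 138.31°
|T| = 12500000 / 7.6199e+05 ≈ 16.404
Gain = 20 log₁₀(16.404) ≈ 24.30 dB
∠T = 0.00° − 138.31° = -138.31°

24.3 dB, -138.3°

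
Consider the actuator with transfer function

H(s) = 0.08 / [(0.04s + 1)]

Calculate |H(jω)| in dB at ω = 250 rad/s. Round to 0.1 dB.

At ω = 250 rad/s:
pole (1 + j250·0.04) = 1 + j10 → |·| ≈ 10.05, ∠ ≈ 84.29°
|H| = 0.08 · 1 / (10.05) ≈ 0.0079602
Gain = 20 log₁₀(0.0079602) ≈ -41.98 dB

-42.0 dB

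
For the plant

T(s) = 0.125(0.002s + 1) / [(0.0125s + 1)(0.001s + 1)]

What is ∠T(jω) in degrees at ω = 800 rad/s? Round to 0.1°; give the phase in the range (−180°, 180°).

At ω = 800 rad/s:
zero (1 + j800·0.002) = 1 + j1.6 → |·| ≈ 1.8868, ∠ ≈ 57.99°
pole (1 + j800·0.0125) = 1 + j10 → |·| ≈ 10.05, ∠ ≈ 84.29°
pole (1 + j800·0.001) = 1 + j0.8 → |·| ≈ 1.2806, ∠ ≈ 38.66°
∠T = (57.99°) − (84.29° + 38.66°) = -64.96°

-65.0°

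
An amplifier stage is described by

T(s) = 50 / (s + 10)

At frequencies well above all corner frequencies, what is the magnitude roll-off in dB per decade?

Each pole contributes −20 dB/decade at high frequency; each zero contributes +20 dB/decade.
Net: 0 zero(s) − 1 pole(s) → -20 dB/decade.

-20 dB/decade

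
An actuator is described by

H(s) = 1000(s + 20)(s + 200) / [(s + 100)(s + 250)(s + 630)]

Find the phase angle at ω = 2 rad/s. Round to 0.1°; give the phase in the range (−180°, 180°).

4.5°

At s = jω = j2:
zero (s+20): 20 + j2 → |·| = √(20²+2²) = √404 ≈ 20.1, ∠ = arctan(2/20) ≈ 5.71°
zero (s+200): 200 + j2 → |·| = √(200²+2²) = √40004 ≈ 200.01, ∠ = arctan(2/200) ≈ 0.57°
pole (s+100): 100 + j2 → |·| = √(100²+2²) = √10004 ≈ 100.02, ∠ = arctan(2/100) ≈ 1.15°
pole (s+250): 250 + j2 → |·| = √(250²+2²) = √62504 ≈ 250.01, ∠ = arctan(2/250) ≈ 0.46°
pole (s+630): 630 + j2 → |·| = √(630²+2²) = √396904 ≈ 630, ∠ = arctan(2/630) ≈ 0.18°
∠H = 6.28° − 1.79° = 4.49°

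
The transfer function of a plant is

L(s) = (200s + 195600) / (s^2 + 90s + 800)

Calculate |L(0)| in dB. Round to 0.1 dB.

L(0) = 195600 / 800 = 244.5
20 log₁₀(244.5) ≈ 47.77 dB

47.8 dB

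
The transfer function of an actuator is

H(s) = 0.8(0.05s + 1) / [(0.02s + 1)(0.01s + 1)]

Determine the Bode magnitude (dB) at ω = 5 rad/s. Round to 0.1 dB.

-1.7 dB

At ω = 5 rad/s:
zero (1 + j5·0.05) = 1 + j0.25 → |·| ≈ 1.0308, ∠ ≈ 14.04°
pole (1 + j5·0.02) = 1 + j0.1 → |·| ≈ 1.005, ∠ ≈ 5.71°
pole (1 + j5·0.01) = 1 + j0.05 → |·| ≈ 1.0012, ∠ ≈ 2.86°
|H| = 0.8 · 1.0308 / (1.005 · 1.0012) ≈ 0.81955
Gain = 20 log₁₀(0.81955) ≈ -1.73 dB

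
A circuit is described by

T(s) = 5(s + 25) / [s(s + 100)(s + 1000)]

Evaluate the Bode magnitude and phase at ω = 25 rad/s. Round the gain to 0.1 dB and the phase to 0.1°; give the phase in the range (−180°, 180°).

At s = jω = j25:
zero (s+25): 25 + j25 → |·| = √(25²+25²) = √1250 ≈ 35.355, ∠ = arctan(25/25) ≈ 45.00°
pole (s+100): 100 + j25 → |·| = √(100²+25²) = √10625 ≈ 103.08, ∠ = arctan(25/100) ≈ 14.04°
pole (s+1000): 1000 + j25 → |·| = √(1000²+25²) = √1000625 ≈ 1000.3, ∠ = arctan(25/1000) ≈ 1.43°
pole at origin: |s| = 25, ∠ = 90.00° (in denominator)
|T| = 5 · 35.355 / 2.5778e+06 ≈ 6.8576e-05
Gain = 20 log₁₀(6.8576e-05) ≈ -83.28 dB
∠T = 45.00° − 105.47° = -60.47°

-83.3 dB, -60.5°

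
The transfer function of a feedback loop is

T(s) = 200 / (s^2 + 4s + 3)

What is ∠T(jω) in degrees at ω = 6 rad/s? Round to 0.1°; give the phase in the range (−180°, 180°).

-144.0°

Substitute s = j6:
Numerator: 200 = 200 + j0
Denominator: (j6)^2 + 4(j6) + 3 = -33 + j24
|N| = √(200² + 0²) ≈ 200, ∠N ≈ 0.00°
|D| = √(33² + 24²) ≈ 40.804, ∠D ≈ 143.97°
∠T = 0.00° − 143.97° = -143.97°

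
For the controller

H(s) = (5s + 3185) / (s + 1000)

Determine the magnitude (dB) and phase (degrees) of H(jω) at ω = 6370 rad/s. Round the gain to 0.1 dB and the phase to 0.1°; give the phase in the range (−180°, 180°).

Substitute s = j6370:
Numerator: 5(j6370) + 3185 = 3185 + j31850
Denominator: (j6370) + 1000 = 1000 + j6370
|N| = √(3185² + 31850²) ≈ 32009, ∠N ≈ 84.29°
|D| = √(1000² + 6370²) ≈ 6448, ∠D ≈ 81.08°
|H| = 32009 / 6448 ≈ 4.9642
Gain = 20 log₁₀(4.9642) ≈ 13.92 dB
∠H = 84.29° − 81.08° = 3.21°

13.9 dB, 3.2°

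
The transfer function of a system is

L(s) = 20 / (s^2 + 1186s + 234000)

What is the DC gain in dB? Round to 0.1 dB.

L(0) = 20 / 234000 ≈ 8.547e-05
20 log₁₀(8.547e-05) ≈ -81.36 dB

-81.4 dB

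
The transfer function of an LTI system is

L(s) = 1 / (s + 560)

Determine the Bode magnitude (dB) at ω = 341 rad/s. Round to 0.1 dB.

Substitute s = j341:
Numerator: 1 = 1 + j0
Denominator: (j341) + 560 = 560 + j341
|N| = √(1² + 0²) ≈ 1, ∠N ≈ 0.00°
|D| = √(560² + 341²) ≈ 655.65, ∠D ≈ 31.34°
|L| = 1 / 655.65 ≈ 0.0015252
Gain = 20 log₁₀(0.0015252) ≈ -56.33 dB

-56.3 dB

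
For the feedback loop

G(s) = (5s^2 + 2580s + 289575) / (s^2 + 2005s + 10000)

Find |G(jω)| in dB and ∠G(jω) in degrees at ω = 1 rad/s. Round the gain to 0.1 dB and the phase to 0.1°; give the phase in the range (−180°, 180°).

Substitute s = j1:
Numerator: 5(j1)^2 + 2580(j1) + 289575 = 289570 + j2580
Denominator: (j1)^2 + 2005(j1) + 10000 = 9999 + j2005
|N| = √(289570² + 2580²) ≈ 2.8958e+05, ∠N ≈ 0.51°
|D| = √(9999² + 2005²) ≈ 10198, ∠D ≈ 11.34°
|G| = 2.8958e+05 / 10198 ≈ 28.396
Gain = 20 log₁₀(28.396) ≈ 29.07 dB
∠G = 0.51° − 11.34° = -10.83°

29.1 dB, -10.8°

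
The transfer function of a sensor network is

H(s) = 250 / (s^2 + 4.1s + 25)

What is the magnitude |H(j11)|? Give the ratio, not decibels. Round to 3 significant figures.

At s = jω = j11:
quadratic: (j11)² + 4.1·j11 + 25 = -96 + j45.1 → |·| ≈ 106.07, ∠ ≈ 154.84°
|H| = 250 / 106.07 ≈ 2.3569

2.36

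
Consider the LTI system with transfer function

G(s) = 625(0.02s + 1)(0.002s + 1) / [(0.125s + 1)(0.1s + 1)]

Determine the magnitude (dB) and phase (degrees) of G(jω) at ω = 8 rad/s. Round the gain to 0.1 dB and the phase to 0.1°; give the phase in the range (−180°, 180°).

At ω = 8 rad/s:
zero (1 + j8·0.02) = 1 + j0.16 → |·| ≈ 1.0127, ∠ ≈ 9.09°
zero (1 + j8·0.002) = 1 + j0.016 → |·| ≈ 1.0001, ∠ ≈ 0.92°
pole (1 + j8·0.125) = 1 + j1 → |·| ≈ 1.4142, ∠ ≈ 45.00°
pole (1 + j8·0.1) = 1 + j0.8 → |·| ≈ 1.2806, ∠ ≈ 38.66°
|G| = 625 · 1.0127 · 1.0001 / (1.4142 · 1.2806) ≈ 349.53
Gain = 20 log₁₀(349.53) ≈ 50.87 dB
∠G = (9.09° + 0.92°) − (45.00° + 38.66°) = -73.65°

50.9 dB, -73.7°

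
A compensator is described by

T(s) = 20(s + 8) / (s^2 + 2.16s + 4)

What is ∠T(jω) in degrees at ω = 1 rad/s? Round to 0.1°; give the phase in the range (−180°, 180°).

At s = jω = j1:
zero (s+8): 8 + j1 → |·| = √(8²+1²) = √65 ≈ 8.0623, ∠ = arctan(1/8) ≈ 7.13°
quadratic: (j1)² + 2.16·j1 + 4 = 3 + j2.16 → |·| ≈ 3.6967, ∠ ≈ 35.75°
∠T = 7.13° − 35.75° = -28.62°

-28.6°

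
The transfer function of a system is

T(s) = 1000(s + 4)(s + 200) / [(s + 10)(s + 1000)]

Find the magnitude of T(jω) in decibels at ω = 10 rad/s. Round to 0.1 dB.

43.7 dB

At s = jω = j10:
zero (s+4): 4 + j10 → |·| = √(4²+10²) = √116 ≈ 10.77, ∠ = arctan(10/4) ≈ 68.20°
zero (s+200): 200 + j10 → |·| = √(200²+10²) = √40100 ≈ 200.25, ∠ = arctan(10/200) ≈ 2.86°
pole (s+10): 10 + j10 → |·| = √(10²+10²) = √200 ≈ 14.142, ∠ = arctan(10/10) ≈ 45.00°
pole (s+1000): 1000 + j10 → |·| = √(1000²+10²) = √1000100 ≈ 1000, ∠ = arctan(10/1000) ≈ 0.57°
|T| = 1000 · 2156.7 / 14142 ≈ 152.5
Gain = 20 log₁₀(152.5) ≈ 43.67 dB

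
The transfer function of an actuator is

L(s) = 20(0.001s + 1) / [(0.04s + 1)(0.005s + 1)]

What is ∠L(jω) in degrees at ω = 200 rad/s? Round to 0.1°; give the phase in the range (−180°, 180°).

At ω = 200 rad/s:
zero (1 + j200·0.001) = 1 + j0.2 → |·| ≈ 1.0198, ∠ ≈ 11.31°
pole (1 + j200·0.04) = 1 + j8 → |·| ≈ 8.0623, ∠ ≈ 82.87°
pole (1 + j200·0.005) = 1 + j1 → |·| ≈ 1.4142, ∠ ≈ 45.00°
∠L = (11.31°) − (82.87° + 45.00°) = -116.56°

-116.6°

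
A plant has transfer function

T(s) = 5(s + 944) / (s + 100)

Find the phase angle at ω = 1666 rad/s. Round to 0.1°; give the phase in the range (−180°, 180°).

-26.1°

At s = jω = j1666:
zero (s+944): 944 + j1666 → |·| = √(944²+1666²) = √3666692 ≈ 1914.9, ∠ = arctan(1666/944) ≈ 60.46°
pole (s+100): 100 + j1666 → |·| = √(100²+1666²) = √2785556 ≈ 1669, ∠ = arctan(1666/100) ≈ 86.56°
∠T = 60.46° − 86.56° = -26.10°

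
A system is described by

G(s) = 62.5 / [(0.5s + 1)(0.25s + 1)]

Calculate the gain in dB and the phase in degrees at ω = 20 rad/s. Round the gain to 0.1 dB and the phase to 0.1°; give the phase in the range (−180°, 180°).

At ω = 20 rad/s:
pole (1 + j20·0.5) = 1 + j10 → |·| ≈ 10.05, ∠ ≈ 84.29°
pole (1 + j20·0.25) = 1 + j5 → |·| ≈ 5.099, ∠ ≈ 78.69°
|G| = 62.5 · 1 / (10.05 · 5.099) ≈ 1.2196
Gain = 20 log₁₀(1.2196) ≈ 1.72 dB
∠G = (0°) − (84.29° + 78.69°) = -162.98°

1.7 dB, -163.0°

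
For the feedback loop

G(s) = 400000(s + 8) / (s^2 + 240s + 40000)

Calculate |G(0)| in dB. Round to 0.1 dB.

G(0) = 400000·8 / 40000 = 80
20 log₁₀(80) ≈ 38.06 dB

38.1 dB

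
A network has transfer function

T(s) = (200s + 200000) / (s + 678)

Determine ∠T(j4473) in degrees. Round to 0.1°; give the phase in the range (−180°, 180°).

Substitute s = j4473:
Numerator: 200(j4473) + 200000 = 200000 + j894600
Denominator: (j4473) + 678 = 678 + j4473
|N| = √(200000² + 894600²) ≈ 9.1668e+05, ∠N ≈ 77.40°
|D| = √(678² + 4473²) ≈ 4524.1, ∠D ≈ 81.38°
∠T = 77.40° − 81.38° = -3.98°

-4.0°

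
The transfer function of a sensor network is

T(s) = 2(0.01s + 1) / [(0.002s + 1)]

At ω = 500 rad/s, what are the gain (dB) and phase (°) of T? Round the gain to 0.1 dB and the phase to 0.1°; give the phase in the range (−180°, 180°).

At ω = 500 rad/s:
zero (1 + j500·0.01) = 1 + j5 → |·| ≈ 5.099, ∠ ≈ 78.69°
pole (1 + j500·0.002) = 1 + j1 → |·| ≈ 1.4142, ∠ ≈ 45.00°
|T| = 2 · 5.099 / (1.4142) ≈ 7.2111
Gain = 20 log₁₀(7.2111) ≈ 17.16 dB
∠T = (78.69°) − (45.00°) = 33.69°

17.2 dB, 33.7°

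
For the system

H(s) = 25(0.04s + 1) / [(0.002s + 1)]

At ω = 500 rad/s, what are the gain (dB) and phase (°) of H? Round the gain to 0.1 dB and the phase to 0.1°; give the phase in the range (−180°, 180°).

51.0 dB, 42.1°

At ω = 500 rad/s:
zero (1 + j500·0.04) = 1 + j20 → |·| ≈ 20.025, ∠ ≈ 87.14°
pole (1 + j500·0.002) = 1 + j1 → |·| ≈ 1.4142, ∠ ≈ 45.00°
|H| = 25 · 20.025 / (1.4142) ≈ 354
Gain = 20 log₁₀(354) ≈ 50.98 dB
∠H = (87.14°) − (45.00°) = 42.14°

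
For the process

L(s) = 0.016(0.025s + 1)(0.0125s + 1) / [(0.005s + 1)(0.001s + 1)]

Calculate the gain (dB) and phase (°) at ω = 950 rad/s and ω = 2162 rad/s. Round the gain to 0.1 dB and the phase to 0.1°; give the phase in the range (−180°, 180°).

At ω = 950 rad/s:
zero (1 + j950·0.025) = 1 + j23.75 → |·| ≈ 23.771, ∠ ≈ 87.59°
zero (1 + j950·0.0125) = 1 + j11.875 → |·| ≈ 11.917, ∠ ≈ 85.19°
pole (1 + j950·0.005) = 1 + j4.75 → |·| ≈ 4.8541, ∠ ≈ 78.11°
pole (1 + j950·0.001) = 1 + j0.95 → |·| ≈ 1.3793, ∠ ≈ 43.53°
|L| = 0.016 · 23.771 · 11.917 / (4.8541 · 1.3793) ≈ 0.67697
Gain = 20 log₁₀(0.67697) ≈ -3.39 dB
∠L = (87.59° + 85.19°) − (78.11° + 43.53°) = 51.14°

At ω = 2162 rad/s:
zero (1 + j2162·0.025) = 1 + j54.05 → |·| ≈ 54.059, ∠ ≈ 88.94°
zero (1 + j2162·0.0125) = 1 + j27.025 → |·| ≈ 27.043, ∠ ≈ 87.88°
pole (1 + j2162·0.005) = 1 + j10.81 → |·| ≈ 10.856, ∠ ≈ 84.71°
pole (1 + j2162·0.001) = 1 + j2.162 → |·| ≈ 2.3821, ∠ ≈ 65.18°
|L| = 0.016 · 54.059 · 27.043 / (10.856 · 2.3821) ≈ 0.90451
Gain = 20 log₁₀(0.90451) ≈ -0.87 dB
∠L = (88.94° + 87.88°) − (84.71° + 65.18°) = 26.93°

ω = 950: -3.4 dB, 51.1°; ω = 2162: -0.9 dB, 26.9°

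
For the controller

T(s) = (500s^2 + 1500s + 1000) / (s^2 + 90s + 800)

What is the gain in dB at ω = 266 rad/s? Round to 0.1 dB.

Substitute s = j266:
Numerator: 500(j266)^2 + 1500(j266) + 1000 = -35377000 + j399000
Denominator: (j266)^2 + 90(j266) + 800 = -69956 + j23940
|N| = √(35377000² + 399000²) ≈ 3.5379e+07, ∠N ≈ 179.35°
|D| = √(69956² + 23940²) ≈ 73939, ∠D ≈ 161.11°
|T| = 3.5379e+07 / 73939 ≈ 478.49
Gain = 20 log₁₀(478.49) ≈ 53.60 dB

53.6 dB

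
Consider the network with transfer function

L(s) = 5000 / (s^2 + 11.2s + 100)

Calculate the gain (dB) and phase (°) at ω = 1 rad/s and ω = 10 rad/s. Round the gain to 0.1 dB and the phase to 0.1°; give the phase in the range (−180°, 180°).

At s = jω = j1:
quadratic: (j1)² + 11.2·j1 + 100 = 99 + j11.2 → |·| ≈ 99.632, ∠ ≈ 6.45°
|L| = 5000 / 99.632 ≈ 50.185
Gain = 20 log₁₀(50.185) ≈ 34.01 dB
∠L = 0.00° − 6.45° = -6.45°

At s = jω = j10:
quadratic: (j10)² + 11.2·j10 + 100 = 0 + j112 → |·| ≈ 112, ∠ ≈ 90.00°
|L| = 5000 / 112 ≈ 44.643
Gain = 20 log₁₀(44.643) ≈ 33.00 dB
∠L = 0.00° − 90.00° = -90.00°

ω = 1: 34.0 dB, -6.5°; ω = 10: 33.0 dB, -90.0°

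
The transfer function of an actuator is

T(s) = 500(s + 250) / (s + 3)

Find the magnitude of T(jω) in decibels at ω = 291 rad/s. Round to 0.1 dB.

56.4 dB

At s = jω = j291:
zero (s+250): 250 + j291 → |·| = √(250²+291²) = √147181 ≈ 383.64, ∠ = arctan(291/250) ≈ 49.33°
pole (s+3): 3 + j291 → |·| = √(3²+291²) = √84690 ≈ 291.02, ∠ = arctan(291/3) ≈ 89.41°
|T| = 500 · 383.64 / 291.02 ≈ 659.13
Gain = 20 log₁₀(659.13) ≈ 56.38 dB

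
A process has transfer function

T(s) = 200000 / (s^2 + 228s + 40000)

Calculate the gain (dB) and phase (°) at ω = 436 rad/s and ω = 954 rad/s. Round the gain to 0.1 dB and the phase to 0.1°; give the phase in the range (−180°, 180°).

At s = jω = j436:
quadratic: (j436)² + 228·j436 + 40000 = -150096 + j99408 → |·| ≈ 1.8003e+05, ∠ ≈ 146.48°
|T| = 200000 / 1.8003e+05 ≈ 1.1109
Gain = 20 log₁₀(1.1109) ≈ 0.91 dB
∠T = 0.00° − 146.48° = -146.48°

At s = jω = j954:
quadratic: (j954)² + 228·j954 + 40000 = -870116 + j217512 → |·| ≈ 8.9689e+05, ∠ ≈ 165.96°
|T| = 200000 / 8.9689e+05 ≈ 0.22299
Gain = 20 log₁₀(0.22299) ≈ -13.03 dB
∠T = 0.00° − 165.96° = -165.96°

ω = 436: 0.9 dB, -146.5°; ω = 954: -13.0 dB, -166.0°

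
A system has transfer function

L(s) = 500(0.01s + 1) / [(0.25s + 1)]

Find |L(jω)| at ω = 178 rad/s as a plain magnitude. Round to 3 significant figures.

At ω = 178 rad/s:
zero (1 + j178·0.01) = 1 + j1.78 → |·| ≈ 2.0417, ∠ ≈ 60.67°
pole (1 + j178·0.25) = 1 + j44.5 → |·| ≈ 44.511, ∠ ≈ 88.71°
|L| = 500 · 2.0417 / (44.511) ≈ 22.935

22.9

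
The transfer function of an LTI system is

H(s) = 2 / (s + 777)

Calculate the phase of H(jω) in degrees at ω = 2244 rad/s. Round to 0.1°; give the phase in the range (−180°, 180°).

At s = jω = j2244:
pole (s+777): 777 + j2244 → |·| = √(777²+2244²) = √5639265 ≈ 2374.7, ∠ = arctan(2244/777) ≈ 70.90°
∠H = 0.00° − 70.90° = -70.90°

-70.9°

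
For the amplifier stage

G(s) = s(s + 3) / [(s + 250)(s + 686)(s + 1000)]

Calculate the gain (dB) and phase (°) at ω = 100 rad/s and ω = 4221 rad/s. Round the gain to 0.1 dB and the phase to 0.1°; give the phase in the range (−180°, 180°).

At s = jω = j100:
zero (s+3): 3 + j100 → |·| = √(3²+100²) = √10009 ≈ 100.04, ∠ = arctan(100/3) ≈ 88.28°
zero at origin: s = j100 → |·| = 100, ∠ = 90.00°
pole (s+250): 250 + j100 → |·| = √(250²+100²) = √72500 ≈ 269.26, ∠ = arctan(100/250) ≈ 21.80°
pole (s+686): 686 + j100 → |·| = √(686²+100²) = √480596 ≈ 693.25, ∠ = arctan(100/686) ≈ 8.29°
pole (s+1000): 1000 + j100 → |·| = √(1000²+100²) = √1010000 ≈ 1005, ∠ = arctan(100/1000) ≈ 5.71°
|G| = 1 · 10004 / 1.876e+08 ≈ 5.3326e-05
Gain = 20 log₁₀(5.3326e-05) ≈ -85.46 dB
∠G = 178.28° − 35.80° = 142.48°

At s = jω = j4221:
zero (s+3): 3 + j4221 → |·| = √(3²+4221²) = √17816850 ≈ 4221, ∠ = arctan(4221/3) ≈ 89.96°
zero at origin: s = j4221 → |·| = 4221, ∠ = 90.00°
pole (s+250): 250 + j4221 → |·| = √(250²+4221²) = √17879341 ≈ 4228.4, ∠ = arctan(4221/250) ≈ 86.61°
pole (s+686): 686 + j4221 → |·| = √(686²+4221²) = √18287437 ≈ 4276.4, ∠ = arctan(4221/686) ≈ 80.77°
pole (s+1000): 1000 + j4221 → |·| = √(1000²+4221²) = √18816841 ≈ 4337.8, ∠ = arctan(4221/1000) ≈ 76.67°
|G| = 1 · 1.7817e+07 / 7.8438e+10 ≈ 0.00022715
Gain = 20 log₁₀(0.00022715) ≈ -72.87 dB
∠G = 179.96° − 244.05° = -64.09°

ω = 100: -85.5 dB, 142.5°; ω = 4221: -72.9 dB, -64.1°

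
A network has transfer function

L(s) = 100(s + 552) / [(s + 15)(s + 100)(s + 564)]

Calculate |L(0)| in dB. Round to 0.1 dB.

L(0) = 100·552 / (15·100·564) ≈ 0.065248
20 log₁₀(0.065248) ≈ -23.71 dB

-23.7 dB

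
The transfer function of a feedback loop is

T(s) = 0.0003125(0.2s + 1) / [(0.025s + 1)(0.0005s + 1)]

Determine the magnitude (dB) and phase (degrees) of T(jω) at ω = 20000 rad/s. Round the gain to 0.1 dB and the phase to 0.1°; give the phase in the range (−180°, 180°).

At ω = 20000 rad/s:
zero (1 + j20000·0.2) = 1 + j4000 → |·| ≈ 4000, ∠ ≈ 89.99°
pole (1 + j20000·0.025) = 1 + j500 → |·| ≈ 500, ∠ ≈ 89.89°
pole (1 + j20000·0.0005) = 1 + j10 → |·| ≈ 10.05, ∠ ≈ 84.29°
|T| = 0.0003125 · 4000 / (500 · 10.05) ≈ 0.00024876
Gain = 20 log₁₀(0.00024876) ≈ -72.08 dB
∠T = (89.99°) − (89.89° + 84.29°) = -84.19°

-72.1 dB, -84.2°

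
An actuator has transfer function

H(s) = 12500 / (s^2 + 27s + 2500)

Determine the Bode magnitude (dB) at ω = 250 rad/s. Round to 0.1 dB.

At s = jω = j250:
quadratic: (j250)² + 27·j250 + 2500 = -60000 + j6750 → |·| ≈ 60378, ∠ ≈ 173.58°
|H| = 12500 / 60378 ≈ 0.20703
Gain = 20 log₁₀(0.20703) ≈ -13.68 dB

-13.7 dB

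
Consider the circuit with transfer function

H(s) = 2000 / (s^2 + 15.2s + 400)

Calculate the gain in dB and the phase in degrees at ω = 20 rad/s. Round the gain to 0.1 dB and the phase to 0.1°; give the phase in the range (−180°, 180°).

At s = jω = j20:
quadratic: (j20)² + 15.2·j20 + 400 = 0 + j304 → |·| ≈ 304, ∠ ≈ 90.00°
|H| = 2000 / 304 ≈ 6.5789
Gain = 20 log₁₀(6.5789) ≈ 16.36 dB
∠H = 0.00° − 90.00° = -90.00°

16.4 dB, -90.0°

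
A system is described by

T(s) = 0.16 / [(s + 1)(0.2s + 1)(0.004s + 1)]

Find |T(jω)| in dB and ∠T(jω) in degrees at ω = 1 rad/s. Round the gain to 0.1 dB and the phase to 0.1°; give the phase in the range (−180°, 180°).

At ω = 1 rad/s:
pole (1 + j1·1) = 1 + j1 → |·| ≈ 1.4142, ∠ ≈ 45.00°
pole (1 + j1·0.2) = 1 + j0.2 → |·| ≈ 1.0198, ∠ ≈ 11.31°
pole (1 + j1·0.004) = 1 + j0.004 → |·| ≈ 1, ∠ ≈ 0.23°
|T| = 0.16 · 1 / (1.4142 · 1.0198 · 1) ≈ 0.11094
Gain = 20 log₁₀(0.11094) ≈ -19.10 dB
∠T = (0°) − (45.00° + 11.31° + 0.23°) = -56.54°

-19.1 dB, -56.5°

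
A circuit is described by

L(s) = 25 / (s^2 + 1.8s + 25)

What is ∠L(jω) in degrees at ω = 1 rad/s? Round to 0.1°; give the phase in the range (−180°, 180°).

At s = jω = j1:
quadratic: (j1)² + 1.8·j1 + 25 = 24 + j1.8 → |·| ≈ 24.067, ∠ ≈ 4.29°
∠L = 0.00° − 4.29° = -4.29°

-4.3°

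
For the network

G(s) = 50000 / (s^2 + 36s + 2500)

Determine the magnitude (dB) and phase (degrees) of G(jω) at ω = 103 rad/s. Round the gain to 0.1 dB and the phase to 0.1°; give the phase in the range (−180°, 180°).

At s = jω = j103:
quadratic: (j103)² + 36·j103 + 2500 = -8109 + j3708 → |·| ≈ 8916.6, ∠ ≈ 155.43°
|G| = 50000 / 8916.6 ≈ 5.6075
Gain = 20 log₁₀(5.6075) ≈ 14.98 dB
∠G = 0.00° − 155.43° = -155.43°

15.0 dB, -155.4°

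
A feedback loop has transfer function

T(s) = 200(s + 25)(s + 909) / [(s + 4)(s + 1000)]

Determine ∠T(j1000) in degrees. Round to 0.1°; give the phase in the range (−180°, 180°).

At s = jω = j1000:
zero (s+25): 25 + j1000 → |·| = √(25²+1000²) = √1000625 ≈ 1000.3, ∠ = arctan(1000/25) ≈ 88.57°
zero (s+909): 909 + j1000 → |·| = √(909²+1000²) = √1826281 ≈ 1351.4, ∠ = arctan(1000/909) ≈ 47.73°
pole (s+4): 4 + j1000 → |·| = √(4²+1000²) = √1000016 ≈ 1000, ∠ = arctan(1000/4) ≈ 89.77°
pole (s+1000): 1000 + j1000 → |·| = √(1000²+1000²) = √2000000 ≈ 1414.2, ∠ = arctan(1000/1000) ≈ 45.00°
∠T = 136.30° − 134.77° = 1.53°

1.5°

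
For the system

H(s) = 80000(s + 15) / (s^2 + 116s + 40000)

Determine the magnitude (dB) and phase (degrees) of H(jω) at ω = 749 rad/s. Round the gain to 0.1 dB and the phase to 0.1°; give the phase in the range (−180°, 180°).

41.1 dB, -81.7°

At s = jω = j749:
zero (s+15): 15 + j749 → |·| = √(15²+749²) = √561226 ≈ 749.15, ∠ = arctan(749/15) ≈ 88.85°
quadratic: (j749)² + 116·j749 + 40000 = -521001 + j86884 → |·| ≈ 5.282e+05, ∠ ≈ 170.53°
|H| = 80000 · 749.15 / 5.282e+05 ≈ 113.46
Gain = 20 log₁₀(113.46) ≈ 41.10 dB
∠H = 88.85° − 170.53° = -81.68°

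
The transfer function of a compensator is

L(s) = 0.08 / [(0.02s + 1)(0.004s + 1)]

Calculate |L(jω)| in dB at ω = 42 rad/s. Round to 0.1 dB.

At ω = 42 rad/s:
pole (1 + j42·0.02) = 1 + j0.84 → |·| ≈ 1.306, ∠ ≈ 40.03°
pole (1 + j42·0.004) = 1 + j0.168 → |·| ≈ 1.014, ∠ ≈ 9.54°
|L| = 0.08 · 1 / (1.306 · 1.014) ≈ 0.06041
Gain = 20 log₁₀(0.06041) ≈ -24.38 dB

-24.4 dB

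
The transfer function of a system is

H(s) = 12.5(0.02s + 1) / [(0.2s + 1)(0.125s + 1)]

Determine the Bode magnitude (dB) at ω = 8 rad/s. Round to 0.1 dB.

At ω = 8 rad/s:
zero (1 + j8·0.02) = 1 + j0.16 → |·| ≈ 1.0127, ∠ ≈ 9.09°
pole (1 + j8·0.2) = 1 + j1.6 → |·| ≈ 1.8868, ∠ ≈ 57.99°
pole (1 + j8·0.125) = 1 + j1 → |·| ≈ 1.4142, ∠ ≈ 45.00°
|H| = 12.5 · 1.0127 / (1.8868 · 1.4142) ≈ 4.7441
Gain = 20 log₁₀(4.7441) ≈ 13.52 dB

13.5 dB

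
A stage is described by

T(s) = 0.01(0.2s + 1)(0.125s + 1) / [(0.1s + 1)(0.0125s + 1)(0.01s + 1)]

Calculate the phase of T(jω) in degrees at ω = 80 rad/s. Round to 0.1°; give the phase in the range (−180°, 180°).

At ω = 80 rad/s:
zero (1 + j80·0.2) = 1 + j16 → |·| ≈ 16.031, ∠ ≈ 86.42°
zero (1 + j80·0.125) = 1 + j10 → |·| ≈ 10.05, ∠ ≈ 84.29°
pole (1 + j80·0.1) = 1 + j8 → |·| ≈ 8.0623, ∠ ≈ 82.87°
pole (1 + j80·0.0125) = 1 + j1 → |·| ≈ 1.4142, ∠ ≈ 45.00°
pole (1 + j80·0.01) = 1 + j0.8 → |·| ≈ 1.2806, ∠ ≈ 38.66°
∠T = (86.42° + 84.29°) − (82.87° + 45.00° + 38.66°) = 4.18°

4.2°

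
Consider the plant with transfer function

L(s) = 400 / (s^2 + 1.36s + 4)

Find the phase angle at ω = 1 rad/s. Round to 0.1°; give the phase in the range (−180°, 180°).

-24.4°

At s = jω = j1:
quadratic: (j1)² + 1.36·j1 + 4 = 3 + j1.36 → |·| ≈ 3.2939, ∠ ≈ 24.39°
∠L = 0.00° − 24.39° = -24.39°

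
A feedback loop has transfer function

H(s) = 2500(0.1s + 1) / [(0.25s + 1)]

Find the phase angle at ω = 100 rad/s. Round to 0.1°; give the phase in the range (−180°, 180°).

At ω = 100 rad/s:
zero (1 + j100·0.1) = 1 + j10 → |·| ≈ 10.05, ∠ ≈ 84.29°
pole (1 + j100·0.25) = 1 + j25 → |·| ≈ 25.02, ∠ ≈ 87.71°
∠H = (84.29°) − (87.71°) = -3.42°

-3.4°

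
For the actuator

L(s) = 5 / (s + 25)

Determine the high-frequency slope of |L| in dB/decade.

Each pole contributes −20 dB/decade at high frequency; each zero contributes +20 dB/decade.
Net: 0 zero(s) − 1 pole(s) → -20 dB/decade.

-20 dB/decade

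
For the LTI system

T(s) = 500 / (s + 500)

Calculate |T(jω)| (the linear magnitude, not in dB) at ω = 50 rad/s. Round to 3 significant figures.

0.995

Substitute s = j50:
Numerator: 500 = 500 + j0
Denominator: (j50) + 500 = 500 + j50
|N| = √(500² + 0²) ≈ 500, ∠N ≈ 0.00°
|D| = √(500² + 50²) ≈ 502.49, ∠D ≈ 5.71°
|T| = 500 / 502.49 ≈ 0.99504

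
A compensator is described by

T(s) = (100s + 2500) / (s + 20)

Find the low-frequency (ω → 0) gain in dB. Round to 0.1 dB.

T(0) = 2500 / 20 = 125
20 log₁₀(125) ≈ 41.94 dB

41.9 dB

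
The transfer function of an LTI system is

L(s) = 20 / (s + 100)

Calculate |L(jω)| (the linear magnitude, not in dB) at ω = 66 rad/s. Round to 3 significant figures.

Substitute s = j66:
Numerator: 20 = 20 + j0
Denominator: (j66) + 100 = 100 + j66
|N| = √(20² + 0²) ≈ 20, ∠N ≈ 0.00°
|D| = √(100² + 66²) ≈ 119.82, ∠D ≈ 33.42°
|L| = 20 / 119.82 ≈ 0.16692

0.167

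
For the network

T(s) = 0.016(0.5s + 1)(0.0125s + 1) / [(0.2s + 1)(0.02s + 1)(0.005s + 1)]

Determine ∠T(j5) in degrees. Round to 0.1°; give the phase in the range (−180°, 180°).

19.6°

At ω = 5 rad/s:
zero (1 + j5·0.5) = 1 + j2.5 → |·| ≈ 2.6926, ∠ ≈ 68.20°
zero (1 + j5·0.0125) = 1 + j0.0625 → |·| ≈ 1.002, ∠ ≈ 3.58°
pole (1 + j5·0.2) = 1 + j1 → |·| ≈ 1.4142, ∠ ≈ 45.00°
pole (1 + j5·0.02) = 1 + j0.1 → |·| ≈ 1.005, ∠ ≈ 5.71°
pole (1 + j5·0.005) = 1 + j0.025 → |·| ≈ 1.0003, ∠ ≈ 1.43°
∠T = (68.20° + 3.58°) − (45.00° + 5.71° + 1.43°) = 19.64°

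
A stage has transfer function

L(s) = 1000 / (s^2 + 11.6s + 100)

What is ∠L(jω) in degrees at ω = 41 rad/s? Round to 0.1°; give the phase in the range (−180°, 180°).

-163.3°

At s = jω = j41:
quadratic: (j41)² + 11.6·j41 + 100 = -1581 + j475.6 → |·| ≈ 1651, ∠ ≈ 163.26°
∠L = 0.00° − 163.26° = -163.26°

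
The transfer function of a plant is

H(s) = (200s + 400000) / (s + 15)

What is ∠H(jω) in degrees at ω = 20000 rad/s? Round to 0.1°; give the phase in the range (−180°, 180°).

Substitute s = j20000:
Numerator: 200(j20000) + 400000 = 400000 + j4000000
Denominator: (j20000) + 15 = 15 + j20000
|N| = √(400000² + 4000000²) ≈ 4.02e+06, ∠N ≈ 84.29°
|D| = √(15² + 20000²) ≈ 20000, ∠D ≈ 89.96°
∠H = 84.29° − 89.96° = -5.67°

-5.7°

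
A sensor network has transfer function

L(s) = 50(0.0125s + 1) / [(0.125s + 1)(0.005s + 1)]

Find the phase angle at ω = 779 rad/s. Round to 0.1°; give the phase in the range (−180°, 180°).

-80.9°

At ω = 779 rad/s:
zero (1 + j779·0.0125) = 1 + j9.7375 → |·| ≈ 9.7887, ∠ ≈ 84.14°
pole (1 + j779·0.125) = 1 + j97.375 → |·| ≈ 97.38, ∠ ≈ 89.41°
pole (1 + j779·0.005) = 1 + j3.895 → |·| ≈ 4.0213, ∠ ≈ 75.60°
∠L = (84.14°) − (89.41° + 75.60°) = -80.87°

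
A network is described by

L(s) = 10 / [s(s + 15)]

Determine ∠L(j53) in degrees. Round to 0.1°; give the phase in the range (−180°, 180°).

-164.2°

At s = jω = j53:
pole (s+15): 15 + j53 → |·| = √(15²+53²) = √3034 ≈ 55.082, ∠ = arctan(53/15) ≈ 74.20°
pole at origin: |s| = 53, ∠ = 90.00° (in denominator)
∠L = 0.00° − 164.20° = -164.20°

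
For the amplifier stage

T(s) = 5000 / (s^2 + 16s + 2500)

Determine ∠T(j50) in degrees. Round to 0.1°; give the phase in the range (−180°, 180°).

At s = jω = j50:
quadratic: (j50)² + 16·j50 + 2500 = 0 + j800 → |·| ≈ 800, ∠ ≈ 90.00°
∠T = 0.00° − 90.00° = -90.00°

-90.0°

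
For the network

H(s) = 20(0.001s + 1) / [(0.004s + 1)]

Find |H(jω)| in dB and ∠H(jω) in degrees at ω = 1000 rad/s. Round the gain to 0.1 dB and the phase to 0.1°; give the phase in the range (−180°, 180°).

16.7 dB, -31.0°

At ω = 1000 rad/s:
zero (1 + j1000·0.001) = 1 + j1 → |·| ≈ 1.4142, ∠ ≈ 45.00°
pole (1 + j1000·0.004) = 1 + j4 → |·| ≈ 4.1231, ∠ ≈ 75.96°
|H| = 20 · 1.4142 / (4.1231) ≈ 6.8599
Gain = 20 log₁₀(6.8599) ≈ 16.73 dB
∠H = (45.00°) − (75.96°) = -30.96°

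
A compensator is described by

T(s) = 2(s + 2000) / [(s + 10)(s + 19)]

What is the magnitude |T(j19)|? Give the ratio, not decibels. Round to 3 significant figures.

At s = jω = j19:
zero (s+2000): 2000 + j19 → |·| = √(2000²+19²) = √4000361 ≈ 2000.1, ∠ = arctan(19/2000) ≈ 0.54°
pole (s+10): 10 + j19 → |·| = √(10²+19²) = √461 ≈ 21.471, ∠ = arctan(19/10) ≈ 62.24°
pole (s+19): 19 + j19 → |·| = √(19²+19²) = √722 ≈ 26.87, ∠ = arctan(19/19) ≈ 45.00°
|T| = 2 · 2000.1 / 576.93 ≈ 6.9336

6.93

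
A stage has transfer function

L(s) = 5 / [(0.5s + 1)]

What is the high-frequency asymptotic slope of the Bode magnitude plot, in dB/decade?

-20 dB/decade

Each pole contributes −20 dB/decade at high frequency; each zero contributes +20 dB/decade.
Net: 0 zero(s) − 1 pole(s) → -20 dB/decade.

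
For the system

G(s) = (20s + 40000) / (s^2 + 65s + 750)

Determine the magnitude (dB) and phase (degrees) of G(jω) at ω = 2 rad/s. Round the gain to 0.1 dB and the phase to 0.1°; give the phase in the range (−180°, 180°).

34.5 dB, -9.8°

Substitute s = j2:
Numerator: 20(j2) + 40000 = 40000 + j40
Denominator: (j2)^2 + 65(j2) + 750 = 746 + j130
|N| = √(40000² + 40²) ≈ 40000, ∠N ≈ 0.06°
|D| = √(746² + 130²) ≈ 757.24, ∠D ≈ 9.89°
|G| = 40000 / 757.24 ≈ 52.823
Gain = 20 log₁₀(52.823) ≈ 34.46 dB
∠G = 0.06° − 9.89° = -9.83°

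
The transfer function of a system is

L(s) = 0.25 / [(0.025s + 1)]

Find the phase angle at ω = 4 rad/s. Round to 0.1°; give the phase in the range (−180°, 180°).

At ω = 4 rad/s:
pole (1 + j4·0.025) = 1 + j0.1 → |·| ≈ 1.005, ∠ ≈ 5.71°
∠L = (0°) − (5.71°) = -5.71°

-5.7°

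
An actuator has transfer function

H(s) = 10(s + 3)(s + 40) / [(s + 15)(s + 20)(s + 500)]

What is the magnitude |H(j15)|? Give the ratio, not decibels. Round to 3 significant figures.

0.0246

At s = jω = j15:
zero (s+3): 3 + j15 → |·| = √(3²+15²) = √234 ≈ 15.297, ∠ = arctan(15/3) ≈ 78.69°
zero (s+40): 40 + j15 → |·| = √(40²+15²) = √1825 ≈ 42.72, ∠ = arctan(15/40) ≈ 20.56°
pole (s+15): 15 + j15 → |·| = √(15²+15²) = √450 ≈ 21.213, ∠ = arctan(15/15) ≈ 45.00°
pole (s+20): 20 + j15 → |·| = √(20²+15²) = √625 ≈ 25, ∠ = arctan(15/20) ≈ 36.87°
pole (s+500): 500 + j15 → |·| = √(500²+15²) = √250225 ≈ 500.22, ∠ = arctan(15/500) ≈ 1.72°
|H| = 10 · 653.49 / 2.6528e+05 ≈ 0.024634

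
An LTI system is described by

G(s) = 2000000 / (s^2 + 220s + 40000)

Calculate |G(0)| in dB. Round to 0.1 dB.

G(0) = 2000000 / 40000 = 50
20 log₁₀(50) ≈ 33.98 dB

34.0 dB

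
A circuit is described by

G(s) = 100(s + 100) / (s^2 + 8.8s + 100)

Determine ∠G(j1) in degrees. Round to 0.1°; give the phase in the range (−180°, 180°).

-4.5°

At s = jω = j1:
zero (s+100): 100 + j1 → |·| = √(100²+1²) = √10001 ≈ 100, ∠ = arctan(1/100) ≈ 0.57°
quadratic: (j1)² + 8.8·j1 + 100 = 99 + j8.8 → |·| ≈ 99.39, ∠ ≈ 5.08°
∠G = 0.57° − 5.08° = -4.51°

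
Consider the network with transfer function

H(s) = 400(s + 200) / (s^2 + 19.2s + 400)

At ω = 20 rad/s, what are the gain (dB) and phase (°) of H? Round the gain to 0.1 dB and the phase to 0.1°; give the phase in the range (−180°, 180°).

At s = jω = j20:
zero (s+200): 200 + j20 → |·| = √(200²+20²) = √40400 ≈ 201, ∠ = arctan(20/200) ≈ 5.71°
quadratic: (j20)² + 19.2·j20 + 400 = 0 + j384 → |·| ≈ 384, ∠ ≈ 90.00°
|H| = 400 · 201 / 384 ≈ 209.38
Gain = 20 log₁₀(209.38) ≈ 46.42 dB
∠H = 5.71° − 90.00° = -84.29°

46.4 dB, -84.3°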